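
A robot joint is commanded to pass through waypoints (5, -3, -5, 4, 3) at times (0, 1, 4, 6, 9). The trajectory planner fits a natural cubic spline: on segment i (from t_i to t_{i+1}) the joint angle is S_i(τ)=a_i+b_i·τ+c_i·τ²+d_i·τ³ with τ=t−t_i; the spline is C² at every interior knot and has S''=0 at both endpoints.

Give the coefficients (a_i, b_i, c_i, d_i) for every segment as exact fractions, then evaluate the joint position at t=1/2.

  seg 0: a=5 b=-2972/339 c=0 d=260/339
  seg 1: a=-3 b=-2192/339 c=260/113 d=-374/3051
  seg 2: a=-5 b=1366/339 c=406/339 d=-435/904
  seg 3: a=4 b=2065/678 c=-2291/1356 d=2291/12204
S(1/2) = 161/226

Δ: Δ0=-8, Δ1=-2/3, Δ2=9/2, Δ3=-1/3
row 1: diag=8, rhs=44; c'=3/8, d'=11/2
row 2: denom=10−3·3/8=71/8; d'=(31−3·11/2)/(71/8)=116/71
row 3: denom=10−2·16/71=678/71; d'=(-29−2·116/71)/(678/71)=-2291/678
back: M3=-2291/678
back: M2=116/71−16/71·-2291/678=812/339
back: M1=11/2−3/8·812/339=520/113
M: M0=0, M1=520/113, M2=812/339, M3=-2291/678, M4=0
seg 0: a=5, c=M0/2=0, d=(M1−M0)/(6·1)=260/339, b=Δ0−h0·(2M0+M1)/6=-2972/339
seg 1: a=-3, c=M1/2=260/113, d=(M2−M1)/(6·3)=-374/3051, b=Δ1−h1·(2M1+M2)/6=-2192/339
seg 2: a=-5, c=M2/2=406/339, d=(M3−M2)/(6·2)=-435/904, b=Δ2−h2·(2M2+M3)/6=1366/339
seg 3: a=4, c=M3/2=-2291/1356, d=(M4−M3)/(6·3)=2291/12204, b=Δ3−h3·(2M3+M4)/6=2065/678
t_q=1/2 → seg 0, τ=1/2; S=5+-2972/339·τ+0·τ²+260/339·τ³=161/226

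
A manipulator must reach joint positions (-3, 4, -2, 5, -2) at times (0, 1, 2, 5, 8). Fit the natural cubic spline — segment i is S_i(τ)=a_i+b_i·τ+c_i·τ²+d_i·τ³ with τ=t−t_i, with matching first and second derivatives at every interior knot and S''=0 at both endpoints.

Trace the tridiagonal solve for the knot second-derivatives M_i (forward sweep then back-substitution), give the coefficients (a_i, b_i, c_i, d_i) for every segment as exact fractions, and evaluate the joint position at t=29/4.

  seg 0: a=-3 b=1199/112 c=0 d=-415/112
  seg 1: a=4 b=-23/56 c=-1245/112 d=619/112
  seg 2: a=-2 b=-97/16 c=153/28 d=-2687/3024
  seg 3: a=5 b=153/56 c=-851/336 d=851/3024
S(29/4) = 10973/7168

Δ: Δ0=7, Δ1=-6, Δ2=7/3, Δ3=-7/3
row 1: diag=4, rhs=-78; c'=1/4, d'=-39/2
row 2: denom=8−1·1/4=31/4; d'=(50−1·-39/2)/(31/4)=278/31
row 3: denom=12−3·12/31=336/31; d'=(-28−3·278/31)/(336/31)=-851/168
back: M3=-851/168
back: M2=278/31−12/31·-851/168=153/14
back: M1=-39/2−1/4·153/14=-1245/56
M: M0=0, M1=-1245/56, M2=153/14, M3=-851/168, M4=0
seg 0: a=-3, c=M0/2=0, d=(M1−M0)/(6·1)=-415/112, b=Δ0−h0·(2M0+M1)/6=1199/112
seg 1: a=4, c=M1/2=-1245/112, d=(M2−M1)/(6·1)=619/112, b=Δ1−h1·(2M1+M2)/6=-23/56
seg 2: a=-2, c=M2/2=153/28, d=(M3−M2)/(6·3)=-2687/3024, b=Δ2−h2·(2M2+M3)/6=-97/16
seg 3: a=5, c=M3/2=-851/336, d=(M4−M3)/(6·3)=851/3024, b=Δ3−h3·(2M3+M4)/6=153/56
t_q=29/4 → seg 3, τ=9/4; S=5+153/56·τ+-851/336·τ²+851/3024·τ³=10973/7168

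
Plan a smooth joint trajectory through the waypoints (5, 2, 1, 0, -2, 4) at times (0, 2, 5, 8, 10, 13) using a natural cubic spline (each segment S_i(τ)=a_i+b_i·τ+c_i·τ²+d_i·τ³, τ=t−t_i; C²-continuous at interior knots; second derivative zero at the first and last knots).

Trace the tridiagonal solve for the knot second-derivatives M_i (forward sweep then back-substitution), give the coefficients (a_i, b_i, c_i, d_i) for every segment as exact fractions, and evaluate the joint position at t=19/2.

  seg 0: a=5 b=-469/271 c=0 d=125/2168
  seg 1: a=2 b=-563/542 c=375/1084 d=-1081/29268
  seg 2: a=1 b=43/1084 c=11/813 d=-1345/29268
  seg 3: a=0 b=-607/542 c=-1301/3252 d=187/813
  seg 4: a=-2 b=65/1626 c=3187/3252 d=-3187/29268
S(19/2) = -7821/4336

Δ: Δ0=-3/2, Δ1=-1/3, Δ2=-1/3, Δ3=-1, Δ4=2
row 1: diag=10, rhs=7; c'=3/10, d'=7/10
row 2: denom=12−3·3/10=111/10; d'=(0−3·7/10)/(111/10)=-7/37
row 3: denom=10−3·10/37=340/37; d'=(-4−3·-7/37)/(340/37)=-127/340
row 4: denom=10−2·37/170=813/85; d'=(18−2·-127/340)/(813/85)=3187/1626
back: M4=3187/1626
back: M3=-127/340−37/170·3187/1626=-1301/1626
back: M2=-7/37−10/37·-1301/1626=22/813
back: M1=7/10−3/10·22/813=375/542
M: M0=0, M1=375/542, M2=22/813, M3=-1301/1626, M4=3187/1626, M5=0
seg 0: a=5, c=M0/2=0, d=(M1−M0)/(6·2)=125/2168, b=Δ0−h0·(2M0+M1)/6=-469/271
seg 1: a=2, c=M1/2=375/1084, d=(M2−M1)/(6·3)=-1081/29268, b=Δ1−h1·(2M1+M2)/6=-563/542
seg 2: a=1, c=M2/2=11/813, d=(M3−M2)/(6·3)=-1345/29268, b=Δ2−h2·(2M2+M3)/6=43/1084
seg 3: a=0, c=M3/2=-1301/3252, d=(M4−M3)/(6·2)=187/813, b=Δ3−h3·(2M3+M4)/6=-607/542
seg 4: a=-2, c=M4/2=3187/3252, d=(M5−M4)/(6·3)=-3187/29268, b=Δ4−h4·(2M4+M5)/6=65/1626
t_q=19/2 → seg 3, τ=3/2; S=0+-607/542·τ+-1301/3252·τ²+187/813·τ³=-7821/4336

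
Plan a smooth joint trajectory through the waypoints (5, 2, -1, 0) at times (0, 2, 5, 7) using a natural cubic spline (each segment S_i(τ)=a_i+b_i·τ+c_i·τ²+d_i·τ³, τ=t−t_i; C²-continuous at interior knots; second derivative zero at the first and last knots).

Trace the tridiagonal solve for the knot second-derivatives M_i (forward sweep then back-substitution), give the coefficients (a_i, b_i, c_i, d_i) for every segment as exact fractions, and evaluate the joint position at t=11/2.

  seg 0: a=5 b=-275/182 c=0 d=1/364
  seg 1: a=2 b=-269/182 c=3/182 d=1/21
  seg 2: a=-1 b=-17/182 c=81/182 d=-27/364
S(11/2) = -393/416

Δ: Δ0=-3/2, Δ1=-1, Δ2=1/2
row 1: diag=10, rhs=3; c'=3/10, d'=3/10
row 2: denom=10−3·3/10=91/10; d'=(9−3·3/10)/(91/10)=81/91
back: M2=81/91
back: M1=3/10−3/10·81/91=3/91
M: M0=0, M1=3/91, M2=81/91, M3=0
seg 0: a=5, c=M0/2=0, d=(M1−M0)/(6·2)=1/364, b=Δ0−h0·(2M0+M1)/6=-275/182
seg 1: a=2, c=M1/2=3/182, d=(M2−M1)/(6·3)=1/21, b=Δ1−h1·(2M1+M2)/6=-269/182
seg 2: a=-1, c=M2/2=81/182, d=(M3−M2)/(6·2)=-27/364, b=Δ2−h2·(2M2+M3)/6=-17/182
t_q=11/2 → seg 2, τ=1/2; S=-1+-17/182·τ+81/182·τ²+-27/364·τ³=-393/416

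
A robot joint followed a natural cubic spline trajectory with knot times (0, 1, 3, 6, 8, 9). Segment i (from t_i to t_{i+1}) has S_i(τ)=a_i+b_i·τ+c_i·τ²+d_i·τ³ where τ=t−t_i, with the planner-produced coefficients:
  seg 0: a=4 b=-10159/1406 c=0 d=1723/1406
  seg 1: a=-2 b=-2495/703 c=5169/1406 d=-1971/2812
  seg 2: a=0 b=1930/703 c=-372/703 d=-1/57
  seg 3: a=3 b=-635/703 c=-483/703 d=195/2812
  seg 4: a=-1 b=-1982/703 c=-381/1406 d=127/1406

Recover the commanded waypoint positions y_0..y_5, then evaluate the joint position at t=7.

y_0 = S_0(0) = a_0 = 4
y_1 = S_1(0) = a_1 = -2
y_2 = S_2(0) = a_2 = 0
y_3 = S_3(0) = a_3 = 3
y_4 = S_4(0) = a_4 = -1
y_5 = S_4(1) = -4
t_q=7 is in segment 3 (τ=1); S_3(τ)=4159/2812

y_0=4 y_1=-2 y_2=0 y_3=3 y_4=-1 y_5=-4
S(7) = 4159/2812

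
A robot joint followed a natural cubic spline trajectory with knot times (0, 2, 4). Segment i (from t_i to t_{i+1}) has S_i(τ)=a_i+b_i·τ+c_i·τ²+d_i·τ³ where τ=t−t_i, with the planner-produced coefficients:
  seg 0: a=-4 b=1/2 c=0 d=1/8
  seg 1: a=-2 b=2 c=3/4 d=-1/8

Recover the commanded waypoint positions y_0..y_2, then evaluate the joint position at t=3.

y_0 = S_0(0) = a_0 = -4
y_1 = S_1(0) = a_1 = -2
y_2 = S_1(2) = 4
t_q=3 is in segment 1 (τ=1); S_1(τ)=5/8

y_0=-4 y_1=-2 y_2=4
S(3) = 5/8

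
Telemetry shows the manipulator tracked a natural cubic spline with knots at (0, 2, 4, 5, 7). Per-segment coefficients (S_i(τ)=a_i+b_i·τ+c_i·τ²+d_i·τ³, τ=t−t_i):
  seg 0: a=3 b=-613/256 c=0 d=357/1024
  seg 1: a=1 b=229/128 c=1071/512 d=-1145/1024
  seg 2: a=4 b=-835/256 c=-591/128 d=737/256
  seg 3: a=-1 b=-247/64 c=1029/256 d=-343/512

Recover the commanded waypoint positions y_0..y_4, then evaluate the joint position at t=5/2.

y_0 = S_0(0) = a_0 = 3
y_1 = S_1(0) = a_1 = 1
y_2 = S_2(0) = a_2 = 4
y_3 = S_3(0) = a_3 = -1
y_4 = S_3(2) = 2
t_q=5/2 is in segment 1 (τ=1/2); S_1(τ)=18659/8192

y_0=3 y_1=1 y_2=4 y_3=-1 y_4=2
S(5/2) = 18659/8192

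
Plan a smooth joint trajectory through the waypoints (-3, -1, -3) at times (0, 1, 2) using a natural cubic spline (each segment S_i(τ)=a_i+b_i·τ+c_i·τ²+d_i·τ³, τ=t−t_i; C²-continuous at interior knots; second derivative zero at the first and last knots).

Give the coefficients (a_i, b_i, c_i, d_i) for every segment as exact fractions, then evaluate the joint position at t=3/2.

  seg 0: a=-3 b=3 c=0 d=-1
  seg 1: a=-1 b=0 c=-3 d=1
S(3/2) = -13/8

Δ: Δ0=2, Δ1=-2
row 1: diag=4, rhs=-24; c'=1/4, d'=-6
back: M1=-6
M: M0=0, M1=-6, M2=0
seg 0: a=-3, c=M0/2=0, d=(M1−M0)/(6·1)=-1, b=Δ0−h0·(2M0+M1)/6=3
seg 1: a=-1, c=M1/2=-3, d=(M2−M1)/(6·1)=1, b=Δ1−h1·(2M1+M2)/6=0
t_q=3/2 → seg 1, τ=1/2; S=-1+0·τ+-3·τ²+1·τ³=-13/8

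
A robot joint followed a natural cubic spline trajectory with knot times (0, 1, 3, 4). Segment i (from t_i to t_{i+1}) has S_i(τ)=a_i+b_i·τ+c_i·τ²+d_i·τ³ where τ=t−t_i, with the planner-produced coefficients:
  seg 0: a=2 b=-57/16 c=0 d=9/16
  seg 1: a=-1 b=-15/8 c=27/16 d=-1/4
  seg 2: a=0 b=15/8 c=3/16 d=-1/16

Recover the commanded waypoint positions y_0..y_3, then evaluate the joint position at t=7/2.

y_0=2 y_1=-1 y_2=0 y_3=2
S(7/2) = 125/128

y_0 = S_0(0) = a_0 = 2
y_1 = S_1(0) = a_1 = -1
y_2 = S_2(0) = a_2 = 0
y_3 = S_2(1) = 2
t_q=7/2 is in segment 2 (τ=1/2); S_2(τ)=125/128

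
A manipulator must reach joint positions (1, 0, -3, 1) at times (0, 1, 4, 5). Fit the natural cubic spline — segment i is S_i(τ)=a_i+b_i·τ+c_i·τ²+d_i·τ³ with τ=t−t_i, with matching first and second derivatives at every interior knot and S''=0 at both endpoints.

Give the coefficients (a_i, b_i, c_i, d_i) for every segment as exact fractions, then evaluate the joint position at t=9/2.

  seg 0: a=1 b=-8/11 c=0 d=-3/11
  seg 1: a=0 b=-17/11 c=-9/11 d=1/3
  seg 2: a=-3 b=28/11 c=24/11 d=-8/11
S(9/2) = -14/11

Δ: Δ0=-1, Δ1=-1, Δ2=4
row 1: diag=8, rhs=0; c'=3/8, d'=0
row 2: denom=8−3·3/8=55/8; d'=(30−3·0)/(55/8)=48/11
back: M2=48/11
back: M1=0−3/8·48/11=-18/11
M: M0=0, M1=-18/11, M2=48/11, M3=0
seg 0: a=1, c=M0/2=0, d=(M1−M0)/(6·1)=-3/11, b=Δ0−h0·(2M0+M1)/6=-8/11
seg 1: a=0, c=M1/2=-9/11, d=(M2−M1)/(6·3)=1/3, b=Δ1−h1·(2M1+M2)/6=-17/11
seg 2: a=-3, c=M2/2=24/11, d=(M3−M2)/(6·1)=-8/11, b=Δ2−h2·(2M2+M3)/6=28/11
t_q=9/2 → seg 2, τ=1/2; S=-3+28/11·τ+24/11·τ²+-8/11·τ³=-14/11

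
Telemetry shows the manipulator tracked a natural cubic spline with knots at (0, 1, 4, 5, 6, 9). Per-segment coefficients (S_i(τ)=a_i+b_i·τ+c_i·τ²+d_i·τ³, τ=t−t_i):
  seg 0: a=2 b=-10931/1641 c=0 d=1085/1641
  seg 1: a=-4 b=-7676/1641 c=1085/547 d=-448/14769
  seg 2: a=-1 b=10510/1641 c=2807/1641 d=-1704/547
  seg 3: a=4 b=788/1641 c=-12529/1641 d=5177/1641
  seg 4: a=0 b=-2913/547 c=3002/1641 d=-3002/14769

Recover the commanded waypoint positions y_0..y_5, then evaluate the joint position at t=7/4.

y_0 = S_0(0) = a_0 = 2
y_1 = S_1(0) = a_1 = -4
y_2 = S_2(0) = a_2 = -1
y_3 = S_3(0) = a_3 = 4
y_4 = S_4(0) = a_4 = 0
y_5 = S_4(3) = -5
t_q=7/4 is in segment 1 (τ=3/4); S_1(τ)=-56059/8752

y_0=2 y_1=-4 y_2=-1 y_3=4 y_4=0 y_5=-5
S(7/4) = -56059/8752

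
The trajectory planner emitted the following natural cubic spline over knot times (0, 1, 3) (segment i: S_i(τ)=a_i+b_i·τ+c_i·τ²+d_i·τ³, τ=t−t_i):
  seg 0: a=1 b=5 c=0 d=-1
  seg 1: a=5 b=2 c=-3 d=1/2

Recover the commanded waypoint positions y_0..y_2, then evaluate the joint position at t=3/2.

y_0 = S_0(0) = a_0 = 1
y_1 = S_1(0) = a_1 = 5
y_2 = S_1(2) = 1
t_q=3/2 is in segment 1 (τ=1/2); S_1(τ)=85/16

y_0=1 y_1=5 y_2=1
S(3/2) = 85/16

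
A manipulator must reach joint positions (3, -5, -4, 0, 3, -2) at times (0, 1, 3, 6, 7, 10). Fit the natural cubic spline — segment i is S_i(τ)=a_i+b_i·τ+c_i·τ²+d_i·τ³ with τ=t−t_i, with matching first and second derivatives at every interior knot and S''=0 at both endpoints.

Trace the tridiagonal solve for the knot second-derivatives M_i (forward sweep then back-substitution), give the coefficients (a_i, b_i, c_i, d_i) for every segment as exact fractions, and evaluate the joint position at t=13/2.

  seg 0: a=3 b=-4919/516 c=0 d=791/516
  seg 1: a=-5 b=-1273/258 c=791/172 d=-971/1032
  seg 2: a=-4 b=280/129 c=-45/43 d=11/43
  seg 3: a=0 b=361/129 c=54/43 d=-136/129
  seg 4: a=3 b=277/129 c=-82/43 d=82/387
S(13/2) = 68/43

Δ: Δ0=-8, Δ1=1/2, Δ2=4/3, Δ3=3, Δ4=-5/3
row 1: diag=6, rhs=51; c'=1/3, d'=17/2
row 2: denom=10−2·1/3=28/3; d'=(5−2·17/2)/(28/3)=-9/7
row 3: denom=8−3·9/28=197/28; d'=(10−3·-9/7)/(197/28)=388/197
row 4: denom=8−1·28/197=1548/197; d'=(-28−1·388/197)/(1548/197)=-164/43
back: M4=-164/43
back: M3=388/197−28/197·-164/43=108/43
back: M2=-9/7−9/28·108/43=-90/43
back: M1=17/2−1/3·-90/43=791/86
M: M0=0, M1=791/86, M2=-90/43, M3=108/43, M4=-164/43, M5=0
seg 0: a=3, c=M0/2=0, d=(M1−M0)/(6·1)=791/516, b=Δ0−h0·(2M0+M1)/6=-4919/516
seg 1: a=-5, c=M1/2=791/172, d=(M2−M1)/(6·2)=-971/1032, b=Δ1−h1·(2M1+M2)/6=-1273/258
seg 2: a=-4, c=M2/2=-45/43, d=(M3−M2)/(6·3)=11/43, b=Δ2−h2·(2M2+M3)/6=280/129
seg 3: a=0, c=M3/2=54/43, d=(M4−M3)/(6·1)=-136/129, b=Δ3−h3·(2M3+M4)/6=361/129
seg 4: a=3, c=M4/2=-82/43, d=(M5−M4)/(6·3)=82/387, b=Δ4−h4·(2M4+M5)/6=277/129
t_q=13/2 → seg 3, τ=1/2; S=0+361/129·τ+54/43·τ²+-136/129·τ³=68/43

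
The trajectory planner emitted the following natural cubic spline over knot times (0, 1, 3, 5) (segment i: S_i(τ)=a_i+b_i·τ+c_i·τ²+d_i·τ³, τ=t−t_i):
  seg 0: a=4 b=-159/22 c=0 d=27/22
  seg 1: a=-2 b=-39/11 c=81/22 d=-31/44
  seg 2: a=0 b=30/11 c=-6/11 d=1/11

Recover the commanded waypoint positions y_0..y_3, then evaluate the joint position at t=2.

y_0 = S_0(0) = a_0 = 4
y_1 = S_1(0) = a_1 = -2
y_2 = S_2(0) = a_2 = 0
y_3 = S_2(2) = 4
t_q=2 is in segment 1 (τ=1); S_1(τ)=-113/44

y_0=4 y_1=-2 y_2=0 y_3=4
S(2) = -113/44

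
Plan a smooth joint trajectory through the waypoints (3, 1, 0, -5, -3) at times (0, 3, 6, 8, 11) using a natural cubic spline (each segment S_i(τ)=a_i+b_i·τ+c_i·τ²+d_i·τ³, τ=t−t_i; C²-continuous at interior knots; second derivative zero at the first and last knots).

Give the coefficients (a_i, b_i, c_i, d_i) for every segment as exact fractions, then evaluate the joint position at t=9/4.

  seg 0: a=3 b=-176/177 c=0 d=58/1593
  seg 1: a=1 b=-2/177 c=58/177 d=-77/531
  seg 2: a=0 b=-347/177 c=-173/177 d=167/472
  seg 3: a=-5 b=-575/354 c=811/708 d=-811/6372
S(9/4) = 2223/1888

Δ: Δ0=-2/3, Δ1=-1/3, Δ2=-5/2, Δ3=2/3
row 1: diag=12, rhs=2; c'=1/4, d'=1/6
row 2: denom=10−3·1/4=37/4; d'=(-13−3·1/6)/(37/4)=-54/37
row 3: denom=10−2·8/37=354/37; d'=(19−2·-54/37)/(354/37)=811/354
back: M3=811/354
back: M2=-54/37−8/37·811/354=-346/177
back: M1=1/6−1/4·-346/177=116/177
M: M0=0, M1=116/177, M2=-346/177, M3=811/354, M4=0
seg 0: a=3, c=M0/2=0, d=(M1−M0)/(6·3)=58/1593, b=Δ0−h0·(2M0+M1)/6=-176/177
seg 1: a=1, c=M1/2=58/177, d=(M2−M1)/(6·3)=-77/531, b=Δ1−h1·(2M1+M2)/6=-2/177
seg 2: a=0, c=M2/2=-173/177, d=(M3−M2)/(6·2)=167/472, b=Δ2−h2·(2M2+M3)/6=-347/177
seg 3: a=-5, c=M3/2=811/708, d=(M4−M3)/(6·3)=-811/6372, b=Δ3−h3·(2M3+M4)/6=-575/354
t_q=9/4 → seg 0, τ=9/4; S=3+-176/177·τ+0·τ²+58/1593·τ³=2223/1888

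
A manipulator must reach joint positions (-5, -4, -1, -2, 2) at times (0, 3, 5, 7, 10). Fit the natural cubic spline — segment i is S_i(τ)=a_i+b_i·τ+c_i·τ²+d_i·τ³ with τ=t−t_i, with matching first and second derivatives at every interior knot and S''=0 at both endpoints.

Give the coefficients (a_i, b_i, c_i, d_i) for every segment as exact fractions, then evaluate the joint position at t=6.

  seg 0: a=-5 b=-7/30 c=0 d=17/270
  seg 1: a=-4 b=22/15 c=17/30 d=-11/40
  seg 2: a=-1 b=13/30 c=-13/12 d=37/120
  seg 3: a=-2 b=-1/5 c=23/30 d=-23/270
S(6) = -161/120

Δ: Δ0=1/3, Δ1=3/2, Δ2=-1/2, Δ3=4/3
row 1: diag=10, rhs=7; c'=1/5, d'=7/10
row 2: denom=8−2·1/5=38/5; d'=(-12−2·7/10)/(38/5)=-67/38
row 3: denom=10−2·5/19=180/19; d'=(11−2·-67/38)/(180/19)=23/15
back: M3=23/15
back: M2=-67/38−5/19·23/15=-13/6
back: M1=7/10−1/5·-13/6=17/15
M: M0=0, M1=17/15, M2=-13/6, M3=23/15, M4=0
seg 0: a=-5, c=M0/2=0, d=(M1−M0)/(6·3)=17/270, b=Δ0−h0·(2M0+M1)/6=-7/30
seg 1: a=-4, c=M1/2=17/30, d=(M2−M1)/(6·2)=-11/40, b=Δ1−h1·(2M1+M2)/6=22/15
seg 2: a=-1, c=M2/2=-13/12, d=(M3−M2)/(6·2)=37/120, b=Δ2−h2·(2M2+M3)/6=13/30
seg 3: a=-2, c=M3/2=23/30, d=(M4−M3)/(6·3)=-23/270, b=Δ3−h3·(2M3+M4)/6=-1/5
t_q=6 → seg 2, τ=1; S=-1+13/30·τ+-13/12·τ²+37/120·τ³=-161/120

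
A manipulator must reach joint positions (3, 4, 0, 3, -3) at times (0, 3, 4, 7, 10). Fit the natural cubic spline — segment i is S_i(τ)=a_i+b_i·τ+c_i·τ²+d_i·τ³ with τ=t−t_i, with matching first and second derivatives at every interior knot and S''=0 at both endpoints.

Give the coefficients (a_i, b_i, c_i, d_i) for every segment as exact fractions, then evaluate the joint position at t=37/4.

Δ: Δ0=1/3, Δ1=-4, Δ2=1, Δ3=-2
row 1: diag=8, rhs=-26; c'=1/8, d'=-13/4
row 2: denom=8−1·1/8=63/8; d'=(30−1·-13/4)/(63/8)=38/9
row 3: denom=12−3·8/21=76/7; d'=(-18−3·38/9)/(76/7)=-161/57
back: M3=-161/57
back: M2=38/9−8/21·-161/57=302/57
back: M1=-13/4−1/8·302/57=-223/57
M: M0=0, M1=-223/57, M2=302/57, M3=-161/57, M4=0
seg 0: a=3, c=M0/2=0, d=(M1−M0)/(6·3)=-223/1026, b=Δ0−h0·(2M0+M1)/6=87/38
seg 1: a=4, c=M1/2=-223/114, d=(M2−M1)/(6·1)=175/114, b=Δ1−h1·(2M1+M2)/6=-68/19
seg 2: a=0, c=M2/2=151/57, d=(M3−M2)/(6·3)=-463/1026, b=Δ2−h2·(2M2+M3)/6=-329/114
seg 3: a=3, c=M3/2=-161/114, d=(M4−M3)/(6·3)=161/1026, b=Δ3−h3·(2M3+M4)/6=47/57
t_q=37/4 → seg 3, τ=9/4; S=3+47/57·τ+-161/114·τ²+161/1026·τ³=-1233/2432

  seg 0: a=3 b=87/38 c=0 d=-223/1026
  seg 1: a=4 b=-68/19 c=-223/114 d=175/114
  seg 2: a=0 b=-329/114 c=151/57 d=-463/1026
  seg 3: a=3 b=47/57 c=-161/114 d=161/1026
S(37/4) = -1233/2432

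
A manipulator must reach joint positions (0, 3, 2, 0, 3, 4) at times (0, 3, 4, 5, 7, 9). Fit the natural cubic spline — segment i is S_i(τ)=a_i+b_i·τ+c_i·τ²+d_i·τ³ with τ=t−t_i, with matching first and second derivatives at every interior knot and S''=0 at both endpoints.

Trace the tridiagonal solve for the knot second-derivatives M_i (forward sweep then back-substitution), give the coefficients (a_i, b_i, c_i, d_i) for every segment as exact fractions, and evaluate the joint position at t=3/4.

  seg 0: a=0 b=1043/650 c=0 d=-131/1950
  seg 1: a=3 b=-68/325 c=-393/650 d=-121/650
  seg 2: a=2 b=-257/130 c=-378/325 d=57/50
  seg 3: a=0 b=-287/325 c=1467/650 d=-277/520
  seg 4: a=3 b=1139/650 c=-1221/1300 d=407/2600
S(3/4) = 9777/8320

Δ: Δ0=1, Δ1=-1, Δ2=-2, Δ3=3/2, Δ4=1/2
row 1: diag=8, rhs=-12; c'=1/8, d'=-3/2
row 2: denom=4−1·1/8=31/8; d'=(-6−1·-3/2)/(31/8)=-36/31
row 3: denom=6−1·8/31=178/31; d'=(21−1·-36/31)/(178/31)=687/178
row 4: denom=8−2·31/89=650/89; d'=(-6−2·687/178)/(650/89)=-1221/650
back: M4=-1221/650
back: M3=687/178−31/89·-1221/650=1467/325
back: M2=-36/31−8/31·1467/325=-756/325
back: M1=-3/2−1/8·-756/325=-393/325
M: M0=0, M1=-393/325, M2=-756/325, M3=1467/325, M4=-1221/650, M5=0
seg 0: a=0, c=M0/2=0, d=(M1−M0)/(6·3)=-131/1950, b=Δ0−h0·(2M0+M1)/6=1043/650
seg 1: a=3, c=M1/2=-393/650, d=(M2−M1)/(6·1)=-121/650, b=Δ1−h1·(2M1+M2)/6=-68/325
seg 2: a=2, c=M2/2=-378/325, d=(M3−M2)/(6·1)=57/50, b=Δ2−h2·(2M2+M3)/6=-257/130
seg 3: a=0, c=M3/2=1467/650, d=(M4−M3)/(6·2)=-277/520, b=Δ3−h3·(2M3+M4)/6=-287/325
seg 4: a=3, c=M4/2=-1221/1300, d=(M5−M4)/(6·2)=407/2600, b=Δ4−h4·(2M4+M5)/6=1139/650
t_q=3/4 → seg 0, τ=3/4; S=0+1043/650·τ+0·τ²+-131/1950·τ³=9777/8320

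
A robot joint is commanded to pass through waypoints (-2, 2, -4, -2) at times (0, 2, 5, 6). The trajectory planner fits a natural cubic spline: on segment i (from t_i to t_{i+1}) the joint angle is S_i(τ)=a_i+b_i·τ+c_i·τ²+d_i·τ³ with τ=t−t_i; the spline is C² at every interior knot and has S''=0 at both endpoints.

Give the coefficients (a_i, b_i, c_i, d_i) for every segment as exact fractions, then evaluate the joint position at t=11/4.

Δ: Δ0=2, Δ1=-2, Δ2=2
row 1: diag=10, rhs=-24; c'=3/10, d'=-12/5
row 2: denom=8−3·3/10=71/10; d'=(24−3·-12/5)/(71/10)=312/71
back: M2=312/71
back: M1=-12/5−3/10·312/71=-264/71
M: M0=0, M1=-264/71, M2=312/71, M3=0
seg 0: a=-2, c=M0/2=0, d=(M1−M0)/(6·2)=-22/71, b=Δ0−h0·(2M0+M1)/6=230/71
seg 1: a=2, c=M1/2=-132/71, d=(M2−M1)/(6·3)=32/71, b=Δ1−h1·(2M1+M2)/6=-34/71
seg 2: a=-4, c=M2/2=156/71, d=(M3−M2)/(6·1)=-52/71, b=Δ2−h2·(2M2+M3)/6=38/71
t_q=11/4 → seg 1, τ=3/4; S=2+-34/71·τ+-132/71·τ²+32/71·τ³=223/284

  seg 0: a=-2 b=230/71 c=0 d=-22/71
  seg 1: a=2 b=-34/71 c=-132/71 d=32/71
  seg 2: a=-4 b=38/71 c=156/71 d=-52/71
S(11/4) = 223/284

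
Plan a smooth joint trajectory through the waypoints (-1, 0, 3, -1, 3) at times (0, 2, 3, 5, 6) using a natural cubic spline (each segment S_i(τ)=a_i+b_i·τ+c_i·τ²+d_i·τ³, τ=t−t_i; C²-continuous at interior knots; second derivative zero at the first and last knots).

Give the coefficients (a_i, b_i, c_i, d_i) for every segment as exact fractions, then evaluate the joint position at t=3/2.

  seg 0: a=-1 b=-151/186 c=0 d=61/186
  seg 1: a=0 b=581/186 c=61/31 d=-389/186
  seg 2: a=3 b=73/93 c=-267/62 d=271/186
  seg 3: a=-1 b=97/93 c=275/62 d=-275/186
S(3/2) = -551/496

Δ: Δ0=1/2, Δ1=3, Δ2=-2, Δ3=4
row 1: diag=6, rhs=15; c'=1/6, d'=5/2
row 2: denom=6−1·1/6=35/6; d'=(-30−1·5/2)/(35/6)=-39/7
row 3: denom=6−2·12/35=186/35; d'=(36−2·-39/7)/(186/35)=275/31
back: M3=275/31
back: M2=-39/7−12/35·275/31=-267/31
back: M1=5/2−1/6·-267/31=122/31
M: M0=0, M1=122/31, M2=-267/31, M3=275/31, M4=0
seg 0: a=-1, c=M0/2=0, d=(M1−M0)/(6·2)=61/186, b=Δ0−h0·(2M0+M1)/6=-151/186
seg 1: a=0, c=M1/2=61/31, d=(M2−M1)/(6·1)=-389/186, b=Δ1−h1·(2M1+M2)/6=581/186
seg 2: a=3, c=M2/2=-267/62, d=(M3−M2)/(6·2)=271/186, b=Δ2−h2·(2M2+M3)/6=73/93
seg 3: a=-1, c=M3/2=275/62, d=(M4−M3)/(6·1)=-275/186, b=Δ3−h3·(2M3+M4)/6=97/93
t_q=3/2 → seg 0, τ=3/2; S=-1+-151/186·τ+0·τ²+61/186·τ³=-551/496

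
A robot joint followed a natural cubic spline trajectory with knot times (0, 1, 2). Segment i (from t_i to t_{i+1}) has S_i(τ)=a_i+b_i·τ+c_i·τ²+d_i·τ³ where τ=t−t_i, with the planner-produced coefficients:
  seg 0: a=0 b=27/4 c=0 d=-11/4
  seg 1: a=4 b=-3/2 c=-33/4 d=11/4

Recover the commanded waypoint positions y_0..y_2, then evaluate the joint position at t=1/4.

y_0=0 y_1=4 y_2=-3
S(1/4) = 421/256

y_0 = S_0(0) = a_0 = 0
y_1 = S_1(0) = a_1 = 4
y_2 = S_1(1) = -3
t_q=1/4 is in segment 0 (τ=1/4); S_0(τ)=421/256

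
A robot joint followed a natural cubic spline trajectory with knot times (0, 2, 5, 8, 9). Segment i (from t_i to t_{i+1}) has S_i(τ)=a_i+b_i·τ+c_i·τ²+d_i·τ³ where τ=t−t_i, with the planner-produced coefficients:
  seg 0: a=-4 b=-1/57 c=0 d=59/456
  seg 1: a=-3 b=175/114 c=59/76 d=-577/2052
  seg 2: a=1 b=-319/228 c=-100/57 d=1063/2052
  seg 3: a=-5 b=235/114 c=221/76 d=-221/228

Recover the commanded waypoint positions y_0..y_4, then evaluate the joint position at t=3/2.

y_0=-4 y_1=-3 y_2=1 y_3=-5 y_4=-1
S(3/2) = -4365/1216

y_0 = S_0(0) = a_0 = -4
y_1 = S_1(0) = a_1 = -3
y_2 = S_2(0) = a_2 = 1
y_3 = S_3(0) = a_3 = -5
y_4 = S_3(1) = -1
t_q=3/2 is in segment 0 (τ=3/2); S_0(τ)=-4365/1216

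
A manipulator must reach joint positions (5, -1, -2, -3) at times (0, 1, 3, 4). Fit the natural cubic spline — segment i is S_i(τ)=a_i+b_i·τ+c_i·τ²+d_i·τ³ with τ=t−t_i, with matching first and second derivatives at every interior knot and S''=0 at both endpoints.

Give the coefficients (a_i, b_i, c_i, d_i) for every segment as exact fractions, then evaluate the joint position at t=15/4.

Δ: Δ0=-6, Δ1=-1/2, Δ2=-1
row 1: diag=6, rhs=33; c'=1/3, d'=11/2
row 2: denom=6−2·1/3=16/3; d'=(-3−2·11/2)/(16/3)=-21/8
back: M2=-21/8
back: M1=11/2−1/3·-21/8=51/8
M: M0=0, M1=51/8, M2=-21/8, M3=0
seg 0: a=5, c=M0/2=0, d=(M1−M0)/(6·1)=17/16, b=Δ0−h0·(2M0+M1)/6=-113/16
seg 1: a=-1, c=M1/2=51/16, d=(M2−M1)/(6·2)=-3/4, b=Δ1−h1·(2M1+M2)/6=-31/8
seg 2: a=-2, c=M2/2=-21/16, d=(M3−M2)/(6·1)=7/16, b=Δ2−h2·(2M2+M3)/6=-1/8
t_q=15/4 → seg 2, τ=3/4; S=-2+-1/8·τ+-21/16·τ²+7/16·τ³=-2711/1024

  seg 0: a=5 b=-113/16 c=0 d=17/16
  seg 1: a=-1 b=-31/8 c=51/16 d=-3/4
  seg 2: a=-2 b=-1/8 c=-21/16 d=7/16
S(15/4) = -2711/1024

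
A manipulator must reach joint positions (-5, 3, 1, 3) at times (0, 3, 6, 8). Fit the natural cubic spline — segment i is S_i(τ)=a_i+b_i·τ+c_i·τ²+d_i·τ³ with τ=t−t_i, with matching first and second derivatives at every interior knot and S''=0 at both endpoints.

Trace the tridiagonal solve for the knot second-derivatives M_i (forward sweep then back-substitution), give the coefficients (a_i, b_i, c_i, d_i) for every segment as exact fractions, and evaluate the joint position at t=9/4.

Δ: Δ0=8/3, Δ1=-2/3, Δ2=1
row 1: diag=12, rhs=-20; c'=1/4, d'=-5/3
row 2: denom=10−3·1/4=37/4; d'=(10−3·-5/3)/(37/4)=60/37
back: M2=60/37
back: M1=-5/3−1/4·60/37=-230/111
M: M0=0, M1=-230/111, M2=60/37, M3=0
seg 0: a=-5, c=M0/2=0, d=(M1−M0)/(6·3)=-115/999, b=Δ0−h0·(2M0+M1)/6=137/37
seg 1: a=3, c=M1/2=-115/111, d=(M2−M1)/(6·3)=205/999, b=Δ1−h1·(2M1+M2)/6=22/37
seg 2: a=1, c=M2/2=30/37, d=(M3−M2)/(6·2)=-5/37, b=Δ2−h2·(2M2+M3)/6=-3/37
t_q=9/4 → seg 0, τ=9/4; S=-5+137/37·τ+0·τ²+-115/999·τ³=4783/2368

  seg 0: a=-5 b=137/37 c=0 d=-115/999
  seg 1: a=3 b=22/37 c=-115/111 d=205/999
  seg 2: a=1 b=-3/37 c=30/37 d=-5/37
S(9/4) = 4783/2368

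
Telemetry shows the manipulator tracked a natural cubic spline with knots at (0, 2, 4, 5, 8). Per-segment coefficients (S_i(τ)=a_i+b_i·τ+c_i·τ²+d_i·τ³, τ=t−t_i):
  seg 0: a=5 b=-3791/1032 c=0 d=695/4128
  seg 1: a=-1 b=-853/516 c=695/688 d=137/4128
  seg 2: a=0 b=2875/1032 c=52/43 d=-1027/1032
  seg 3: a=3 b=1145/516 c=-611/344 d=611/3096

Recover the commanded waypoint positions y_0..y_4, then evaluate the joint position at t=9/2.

y_0=5 y_1=-1 y_2=0 y_3=3 y_4=-1
S(9/2) = 4323/2752

y_0 = S_0(0) = a_0 = 5
y_1 = S_1(0) = a_1 = -1
y_2 = S_2(0) = a_2 = 0
y_3 = S_3(0) = a_3 = 3
y_4 = S_3(3) = -1
t_q=9/2 is in segment 2 (τ=1/2); S_2(τ)=4323/2752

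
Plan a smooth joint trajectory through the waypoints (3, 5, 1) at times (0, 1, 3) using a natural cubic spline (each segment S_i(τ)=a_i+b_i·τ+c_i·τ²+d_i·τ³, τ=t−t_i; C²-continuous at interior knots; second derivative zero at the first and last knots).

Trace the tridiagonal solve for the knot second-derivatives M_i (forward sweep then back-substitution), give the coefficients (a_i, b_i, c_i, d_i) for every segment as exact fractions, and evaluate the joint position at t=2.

  seg 0: a=3 b=8/3 c=0 d=-2/3
  seg 1: a=5 b=2/3 c=-2 d=1/3
S(2) = 4

Δ: Δ0=2, Δ1=-2
row 1: diag=6, rhs=-24; c'=1/3, d'=-4
back: M1=-4
M: M0=0, M1=-4, M2=0
seg 0: a=3, c=M0/2=0, d=(M1−M0)/(6·1)=-2/3, b=Δ0−h0·(2M0+M1)/6=8/3
seg 1: a=5, c=M1/2=-2, d=(M2−M1)/(6·2)=1/3, b=Δ1−h1·(2M1+M2)/6=2/3
t_q=2 → seg 1, τ=1; S=5+2/3·τ+-2·τ²+1/3·τ³=4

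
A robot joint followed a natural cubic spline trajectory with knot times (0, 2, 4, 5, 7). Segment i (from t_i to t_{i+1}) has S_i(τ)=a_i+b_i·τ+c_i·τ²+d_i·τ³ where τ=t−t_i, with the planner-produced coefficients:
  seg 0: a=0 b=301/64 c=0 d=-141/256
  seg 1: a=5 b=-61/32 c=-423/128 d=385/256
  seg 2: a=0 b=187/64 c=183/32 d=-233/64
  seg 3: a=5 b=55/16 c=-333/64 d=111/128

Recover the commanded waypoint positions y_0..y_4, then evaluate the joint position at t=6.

y_0=0 y_1=5 y_2=0 y_3=5 y_4=-2
S(6) = 525/128

y_0 = S_0(0) = a_0 = 0
y_1 = S_1(0) = a_1 = 5
y_2 = S_2(0) = a_2 = 0
y_3 = S_3(0) = a_3 = 5
y_4 = S_3(2) = -2
t_q=6 is in segment 3 (τ=1); S_3(τ)=525/128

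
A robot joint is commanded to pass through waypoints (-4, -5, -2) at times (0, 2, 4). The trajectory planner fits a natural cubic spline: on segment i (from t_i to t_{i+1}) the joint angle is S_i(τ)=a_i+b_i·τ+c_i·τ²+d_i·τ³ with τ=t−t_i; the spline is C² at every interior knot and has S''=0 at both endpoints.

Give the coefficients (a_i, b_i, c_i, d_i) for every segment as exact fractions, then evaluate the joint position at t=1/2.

  seg 0: a=-4 b=-1 c=0 d=1/8
  seg 1: a=-5 b=1/2 c=3/4 d=-1/8
S(1/2) = -287/64

Δ: Δ0=-1/2, Δ1=3/2
row 1: diag=8, rhs=12; c'=1/4, d'=3/2
back: M1=3/2
M: M0=0, M1=3/2, M2=0
seg 0: a=-4, c=M0/2=0, d=(M1−M0)/(6·2)=1/8, b=Δ0−h0·(2M0+M1)/6=-1
seg 1: a=-5, c=M1/2=3/4, d=(M2−M1)/(6·2)=-1/8, b=Δ1−h1·(2M1+M2)/6=1/2
t_q=1/2 → seg 0, τ=1/2; S=-4+-1·τ+0·τ²+1/8·τ³=-287/64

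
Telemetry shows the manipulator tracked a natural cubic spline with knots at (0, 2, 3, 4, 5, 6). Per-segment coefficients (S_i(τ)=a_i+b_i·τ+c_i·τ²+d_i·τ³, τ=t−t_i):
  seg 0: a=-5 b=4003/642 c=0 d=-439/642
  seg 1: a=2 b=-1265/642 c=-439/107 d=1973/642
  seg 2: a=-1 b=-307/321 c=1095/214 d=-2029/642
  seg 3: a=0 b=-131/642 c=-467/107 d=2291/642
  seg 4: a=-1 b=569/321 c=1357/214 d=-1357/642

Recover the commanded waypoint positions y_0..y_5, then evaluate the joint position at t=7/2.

y_0=-5 y_1=2 y_2=-1 y_3=0 y_4=-1 y_5=5
S(7/2) = -1017/1712

y_0 = S_0(0) = a_0 = -5
y_1 = S_1(0) = a_1 = 2
y_2 = S_2(0) = a_2 = -1
y_3 = S_3(0) = a_3 = 0
y_4 = S_4(0) = a_4 = -1
y_5 = S_4(1) = 5
t_q=7/2 is in segment 2 (τ=1/2); S_2(τ)=-1017/1712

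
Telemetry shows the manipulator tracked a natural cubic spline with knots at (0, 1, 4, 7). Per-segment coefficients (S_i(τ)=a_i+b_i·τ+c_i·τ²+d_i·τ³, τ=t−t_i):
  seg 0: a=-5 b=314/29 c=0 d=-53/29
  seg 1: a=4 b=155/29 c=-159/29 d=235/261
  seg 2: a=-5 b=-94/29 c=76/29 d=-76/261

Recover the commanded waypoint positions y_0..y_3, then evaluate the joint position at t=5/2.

y_0=-5 y_1=4 y_2=-5 y_3=1
S(5/2) = 631/232

y_0 = S_0(0) = a_0 = -5
y_1 = S_1(0) = a_1 = 4
y_2 = S_2(0) = a_2 = -5
y_3 = S_2(3) = 1
t_q=5/2 is in segment 1 (τ=3/2); S_1(τ)=631/232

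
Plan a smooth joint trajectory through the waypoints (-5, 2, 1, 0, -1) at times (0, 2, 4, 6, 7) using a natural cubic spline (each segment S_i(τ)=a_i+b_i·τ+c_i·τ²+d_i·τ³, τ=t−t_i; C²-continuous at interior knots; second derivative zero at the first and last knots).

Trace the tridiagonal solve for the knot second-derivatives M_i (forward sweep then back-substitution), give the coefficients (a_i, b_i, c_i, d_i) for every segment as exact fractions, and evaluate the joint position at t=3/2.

Δ: Δ0=7/2, Δ1=-1/2, Δ2=-1/2, Δ3=-1
row 1: diag=8, rhs=-24; c'=1/4, d'=-3
row 2: denom=8−2·1/4=15/2; d'=(0−2·-3)/(15/2)=4/5
row 3: denom=6−2·4/15=82/15; d'=(-3−2·4/5)/(82/15)=-69/82
back: M3=-69/82
back: M2=4/5−4/15·-69/82=42/41
back: M1=-3−1/4·42/41=-267/82
M: M0=0, M1=-267/82, M2=42/41, M3=-69/82, M4=0
seg 0: a=-5, c=M0/2=0, d=(M1−M0)/(6·2)=-89/328, b=Δ0−h0·(2M0+M1)/6=188/41
seg 1: a=2, c=M1/2=-267/164, d=(M2−M1)/(6·2)=117/328, b=Δ1−h1·(2M1+M2)/6=109/82
seg 2: a=1, c=M2/2=21/41, d=(M3−M2)/(6·2)=-51/328, b=Δ2−h2·(2M2+M3)/6=-37/41
seg 3: a=0, c=M3/2=-69/164, d=(M4−M3)/(6·1)=23/164, b=Δ3−h3·(2M3+M4)/6=-59/82
t_q=3/2 → seg 0, τ=3/2; S=-5+188/41·τ+0·τ²+-89/328·τ³=2525/2624

  seg 0: a=-5 b=188/41 c=0 d=-89/328
  seg 1: a=2 b=109/82 c=-267/164 d=117/328
  seg 2: a=1 b=-37/41 c=21/41 d=-51/328
  seg 3: a=0 b=-59/82 c=-69/164 d=23/164
S(3/2) = 2525/2624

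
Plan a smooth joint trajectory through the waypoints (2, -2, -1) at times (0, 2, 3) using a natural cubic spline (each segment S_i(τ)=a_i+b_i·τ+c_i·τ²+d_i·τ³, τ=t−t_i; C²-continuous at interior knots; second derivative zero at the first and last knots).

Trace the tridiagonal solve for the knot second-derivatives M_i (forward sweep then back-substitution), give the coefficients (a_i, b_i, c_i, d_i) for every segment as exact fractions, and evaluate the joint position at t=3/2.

  seg 0: a=2 b=-3 c=0 d=1/4
  seg 1: a=-2 b=0 c=3/2 d=-1/2
S(3/2) = -53/32

Δ: Δ0=-2, Δ1=1
row 1: diag=6, rhs=18; c'=1/6, d'=3
back: M1=3
M: M0=0, M1=3, M2=0
seg 0: a=2, c=M0/2=0, d=(M1−M0)/(6·2)=1/4, b=Δ0−h0·(2M0+M1)/6=-3
seg 1: a=-2, c=M1/2=3/2, d=(M2−M1)/(6·1)=-1/2, b=Δ1−h1·(2M1+M2)/6=0
t_q=3/2 → seg 0, τ=3/2; S=2+-3·τ+0·τ²+1/4·τ³=-53/32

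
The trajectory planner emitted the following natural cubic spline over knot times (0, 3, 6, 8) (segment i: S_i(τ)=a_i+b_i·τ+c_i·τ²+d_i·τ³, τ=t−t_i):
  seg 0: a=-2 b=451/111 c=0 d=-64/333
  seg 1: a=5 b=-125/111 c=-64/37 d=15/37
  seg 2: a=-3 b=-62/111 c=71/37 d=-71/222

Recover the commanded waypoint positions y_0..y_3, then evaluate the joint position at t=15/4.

y_0 = S_0(0) = a_0 = -2
y_1 = S_1(0) = a_1 = 5
y_2 = S_2(0) = a_2 = -3
y_3 = S_2(2) = 1
t_q=15/4 is in segment 1 (τ=3/4); S_1(τ)=7941/2368

y_0=-2 y_1=5 y_2=-3 y_3=1
S(15/4) = 7941/2368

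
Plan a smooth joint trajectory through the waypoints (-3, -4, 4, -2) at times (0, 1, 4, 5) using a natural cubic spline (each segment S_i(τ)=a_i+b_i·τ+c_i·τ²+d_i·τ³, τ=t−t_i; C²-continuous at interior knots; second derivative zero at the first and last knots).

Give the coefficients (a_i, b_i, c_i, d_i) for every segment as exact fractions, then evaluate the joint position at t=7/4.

Δ: Δ0=-1, Δ1=8/3, Δ2=-6
row 1: diag=8, rhs=22; c'=3/8, d'=11/4
row 2: denom=8−3·3/8=55/8; d'=(-52−3·11/4)/(55/8)=-482/55
back: M2=-482/55
back: M1=11/4−3/8·-482/55=332/55
M: M0=0, M1=332/55, M2=-482/55, M3=0
seg 0: a=-3, c=M0/2=0, d=(M1−M0)/(6·1)=166/165, b=Δ0−h0·(2M0+M1)/6=-331/165
seg 1: a=-4, c=M1/2=166/55, d=(M2−M1)/(6·3)=-37/45, b=Δ1−h1·(2M1+M2)/6=167/165
seg 2: a=4, c=M2/2=-241/55, d=(M3−M2)/(6·1)=241/165, b=Δ2−h2·(2M2+M3)/6=-508/165
t_q=7/4 → seg 1, τ=3/4; S=-4+167/165·τ+166/55·τ²+-37/45·τ³=-6653/3520

  seg 0: a=-3 b=-331/165 c=0 d=166/165
  seg 1: a=-4 b=167/165 c=166/55 d=-37/45
  seg 2: a=4 b=-508/165 c=-241/55 d=241/165
S(7/4) = -6653/3520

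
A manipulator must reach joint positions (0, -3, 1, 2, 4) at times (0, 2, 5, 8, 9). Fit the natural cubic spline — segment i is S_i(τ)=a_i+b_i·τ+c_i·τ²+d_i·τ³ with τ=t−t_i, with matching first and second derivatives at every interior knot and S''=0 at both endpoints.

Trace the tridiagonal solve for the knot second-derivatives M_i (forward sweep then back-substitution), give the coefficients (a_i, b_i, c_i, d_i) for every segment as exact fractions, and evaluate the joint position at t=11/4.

Δ: Δ0=-3/2, Δ1=4/3, Δ2=1/3, Δ3=2
row 1: diag=10, rhs=17; c'=3/10, d'=17/10
row 2: denom=12−3·3/10=111/10; d'=(-6−3·17/10)/(111/10)=-1
row 3: denom=8−3·10/37=266/37; d'=(10−3·-1)/(266/37)=481/266
back: M3=481/266
back: M2=-1−10/37·481/266=-198/133
back: M1=17/10−3/10·-198/133=571/266
M: M0=0, M1=571/266, M2=-198/133, M3=481/266, M4=0
seg 0: a=0, c=M0/2=0, d=(M1−M0)/(6·2)=571/3192, b=Δ0−h0·(2M0+M1)/6=-884/399
seg 1: a=-3, c=M1/2=571/532, d=(M2−M1)/(6·3)=-967/4788, b=Δ1−h1·(2M1+M2)/6=-55/798
seg 2: a=1, c=M2/2=-99/133, d=(M3−M2)/(6·3)=877/4788, b=Δ2−h2·(2M2+M3)/6=1465/1596
seg 3: a=2, c=M3/2=481/532, d=(M4−M3)/(6·1)=-481/1596, b=Δ3−h3·(2M3+M4)/6=1115/798
t_q=11/4 → seg 1, τ=3/4; S=-3+-55/798·τ+571/532·τ²+-967/4788·τ³=-86249/34048

  seg 0: a=0 b=-884/399 c=0 d=571/3192
  seg 1: a=-3 b=-55/798 c=571/532 d=-967/4788
  seg 2: a=1 b=1465/1596 c=-99/133 d=877/4788
  seg 3: a=2 b=1115/798 c=481/532 d=-481/1596
S(11/4) = -86249/34048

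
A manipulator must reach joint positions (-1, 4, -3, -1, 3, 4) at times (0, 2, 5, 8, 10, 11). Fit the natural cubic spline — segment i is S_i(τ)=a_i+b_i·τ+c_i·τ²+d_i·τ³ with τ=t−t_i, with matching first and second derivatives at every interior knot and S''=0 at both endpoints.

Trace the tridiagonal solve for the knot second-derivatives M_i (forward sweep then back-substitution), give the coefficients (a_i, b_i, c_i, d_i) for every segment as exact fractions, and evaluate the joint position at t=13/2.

Δ: Δ0=5/2, Δ1=-7/3, Δ2=2/3, Δ3=2, Δ4=1
row 1: diag=10, rhs=-29; c'=3/10, d'=-29/10
row 2: denom=12−3·3/10=111/10; d'=(18−3·-29/10)/(111/10)=89/37
row 3: denom=10−3·10/37=340/37; d'=(8−3·89/37)/(340/37)=29/340
row 4: denom=6−2·37/170=473/85; d'=(-6−2·29/340)/(473/85)=-1049/946
back: M4=-1049/946
back: M3=29/340−37/170·-1049/946=309/946
back: M2=89/37−10/37·309/946=1096/473
back: M1=-29/10−3/10·1096/473=-3401/946
M: M0=0, M1=-3401/946, M2=1096/473, M3=309/946, M4=-1049/946, M5=0
seg 0: a=-1, c=M0/2=0, d=(M1−M0)/(6·2)=-3401/11352, b=Δ0−h0·(2M0+M1)/6=5248/1419
seg 1: a=4, c=M1/2=-3401/1892, d=(M2−M1)/(6·3)=5593/17028, b=Δ1−h1·(2M1+M2)/6=293/2838
seg 2: a=-3, c=M2/2=548/473, d=(M3−M2)/(6·3)=-1883/17028, b=Δ2−h2·(2M2+M3)/6=-10295/5676
seg 3: a=-1, c=M3/2=309/1892, d=(M4−M3)/(6·2)=-679/5676, b=Δ3−h3·(2M3+M4)/6=6107/2838
seg 4: a=3, c=M4/2=-1049/1892, d=(M5−M4)/(6·1)=1049/5676, b=Δ4−h4·(2M4+M5)/6=3887/2838
t_q=13/2 → seg 2, τ=3/2; S=-3+-10295/5676·τ+548/473·τ²+-1883/17028·τ³=-52781/15136

  seg 0: a=-1 b=5248/1419 c=0 d=-3401/11352
  seg 1: a=4 b=293/2838 c=-3401/1892 d=5593/17028
  seg 2: a=-3 b=-10295/5676 c=548/473 d=-1883/17028
  seg 3: a=-1 b=6107/2838 c=309/1892 d=-679/5676
  seg 4: a=3 b=3887/2838 c=-1049/1892 d=1049/5676
S(13/2) = -52781/15136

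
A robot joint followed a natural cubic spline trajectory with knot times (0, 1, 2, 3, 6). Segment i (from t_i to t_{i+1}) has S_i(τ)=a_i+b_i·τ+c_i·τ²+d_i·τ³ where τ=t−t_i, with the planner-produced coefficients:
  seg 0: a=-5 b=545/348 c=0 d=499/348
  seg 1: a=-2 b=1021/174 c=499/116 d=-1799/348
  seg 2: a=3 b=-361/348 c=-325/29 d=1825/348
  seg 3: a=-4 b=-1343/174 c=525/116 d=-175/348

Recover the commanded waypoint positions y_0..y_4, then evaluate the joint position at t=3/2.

y_0=-5 y_1=-2 y_2=3 y_3=-4 y_4=0
S(3/2) = 1265/928

y_0 = S_0(0) = a_0 = -5
y_1 = S_1(0) = a_1 = -2
y_2 = S_2(0) = a_2 = 3
y_3 = S_3(0) = a_3 = -4
y_4 = S_3(3) = 0
t_q=3/2 is in segment 1 (τ=1/2); S_1(τ)=1265/928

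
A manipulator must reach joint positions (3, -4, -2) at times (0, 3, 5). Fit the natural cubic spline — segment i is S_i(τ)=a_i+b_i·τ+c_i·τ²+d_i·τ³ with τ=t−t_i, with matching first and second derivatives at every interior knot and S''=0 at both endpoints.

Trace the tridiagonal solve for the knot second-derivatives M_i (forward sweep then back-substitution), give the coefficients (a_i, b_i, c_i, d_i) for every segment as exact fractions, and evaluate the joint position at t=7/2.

  seg 0: a=3 b=-10/3 c=0 d=1/9
  seg 1: a=-4 b=-1/3 c=1 d=-1/6
S(7/2) = -63/16

Δ: Δ0=-7/3, Δ1=1
row 1: diag=10, rhs=20; c'=1/5, d'=2
back: M1=2
M: M0=0, M1=2, M2=0
seg 0: a=3, c=M0/2=0, d=(M1−M0)/(6·3)=1/9, b=Δ0−h0·(2M0+M1)/6=-10/3
seg 1: a=-4, c=M1/2=1, d=(M2−M1)/(6·2)=-1/6, b=Δ1−h1·(2M1+M2)/6=-1/3
t_q=7/2 → seg 1, τ=1/2; S=-4+-1/3·τ+1·τ²+-1/6·τ³=-63/16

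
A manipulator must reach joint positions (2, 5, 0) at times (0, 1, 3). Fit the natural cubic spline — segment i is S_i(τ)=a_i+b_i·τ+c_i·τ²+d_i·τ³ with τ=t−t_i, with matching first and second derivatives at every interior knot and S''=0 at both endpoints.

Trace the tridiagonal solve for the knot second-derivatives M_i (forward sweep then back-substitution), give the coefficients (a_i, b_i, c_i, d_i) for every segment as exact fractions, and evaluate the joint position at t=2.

  seg 0: a=2 b=47/12 c=0 d=-11/12
  seg 1: a=5 b=7/6 c=-11/4 d=11/24
S(2) = 31/8

Δ: Δ0=3, Δ1=-5/2
row 1: diag=6, rhs=-33; c'=1/3, d'=-11/2
back: M1=-11/2
M: M0=0, M1=-11/2, M2=0
seg 0: a=2, c=M0/2=0, d=(M1−M0)/(6·1)=-11/12, b=Δ0−h0·(2M0+M1)/6=47/12
seg 1: a=5, c=M1/2=-11/4, d=(M2−M1)/(6·2)=11/24, b=Δ1−h1·(2M1+M2)/6=7/6
t_q=2 → seg 1, τ=1; S=5+7/6·τ+-11/4·τ²+11/24·τ³=31/8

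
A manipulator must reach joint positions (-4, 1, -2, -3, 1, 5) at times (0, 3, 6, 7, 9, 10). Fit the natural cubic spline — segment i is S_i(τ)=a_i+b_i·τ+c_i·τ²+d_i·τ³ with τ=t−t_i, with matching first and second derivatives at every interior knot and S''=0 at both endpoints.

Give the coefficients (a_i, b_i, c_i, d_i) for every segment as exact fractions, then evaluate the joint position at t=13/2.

Δ: Δ0=5/3, Δ1=-1, Δ2=-1, Δ3=2, Δ4=4
row 1: diag=12, rhs=-16; c'=1/4, d'=-4/3
row 2: denom=8−3·1/4=29/4; d'=(0−3·-4/3)/(29/4)=16/29
row 3: denom=6−1·4/29=170/29; d'=(18−1·16/29)/(170/29)=253/85
row 4: denom=6−2·29/85=452/85; d'=(12−2·253/85)/(452/85)=257/226
back: M4=257/226
back: M3=253/85−29/85·257/226=585/226
back: M2=16/29−4/29·585/226=22/113
back: M1=-4/3−1/4·22/113=-937/678
M: M0=0, M1=-937/678, M2=22/113, M3=585/226, M4=257/226, M5=0
seg 0: a=-4, c=M0/2=0, d=(M1−M0)/(6·3)=-937/12204, b=Δ0−h0·(2M0+M1)/6=3197/1356
seg 1: a=1, c=M1/2=-937/1356, d=(M2−M1)/(6·3)=1069/12204, b=Δ1−h1·(2M1+M2)/6=193/678
seg 2: a=-2, c=M2/2=11/113, d=(M3−M2)/(6·1)=541/1356, b=Δ2−h2·(2M2+M3)/6=-2029/1356
seg 3: a=-3, c=M3/2=585/452, d=(M4−M3)/(6·2)=-41/339, b=Δ3−h3·(2M3+M4)/6=-71/678
seg 4: a=1, c=M4/2=257/452, d=(M5−M4)/(6·1)=-257/1356, b=Δ4−h4·(2M4+M5)/6=2455/678
t_q=13/2 → seg 2, τ=1/2; S=-2+-2029/1356·τ+11/113·τ²+541/1356·τ³=-9669/3616

  seg 0: a=-4 b=3197/1356 c=0 d=-937/12204
  seg 1: a=1 b=193/678 c=-937/1356 d=1069/12204
  seg 2: a=-2 b=-2029/1356 c=11/113 d=541/1356
  seg 3: a=-3 b=-71/678 c=585/452 d=-41/339
  seg 4: a=1 b=2455/678 c=257/452 d=-257/1356
S(13/2) = -9669/3616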